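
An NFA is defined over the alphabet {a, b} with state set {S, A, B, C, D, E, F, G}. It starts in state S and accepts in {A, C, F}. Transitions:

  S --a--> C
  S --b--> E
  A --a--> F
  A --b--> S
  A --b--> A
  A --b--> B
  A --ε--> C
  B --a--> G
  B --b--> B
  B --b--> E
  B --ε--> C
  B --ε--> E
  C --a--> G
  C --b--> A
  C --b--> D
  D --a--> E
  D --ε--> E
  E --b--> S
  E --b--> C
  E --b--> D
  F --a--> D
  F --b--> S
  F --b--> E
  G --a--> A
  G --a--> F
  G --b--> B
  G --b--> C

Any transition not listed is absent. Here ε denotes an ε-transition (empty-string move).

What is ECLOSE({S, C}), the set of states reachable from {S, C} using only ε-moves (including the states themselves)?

Begin with {S, C}.
No ε-moves leave this set, so the closure equals the set itself.

{S, C}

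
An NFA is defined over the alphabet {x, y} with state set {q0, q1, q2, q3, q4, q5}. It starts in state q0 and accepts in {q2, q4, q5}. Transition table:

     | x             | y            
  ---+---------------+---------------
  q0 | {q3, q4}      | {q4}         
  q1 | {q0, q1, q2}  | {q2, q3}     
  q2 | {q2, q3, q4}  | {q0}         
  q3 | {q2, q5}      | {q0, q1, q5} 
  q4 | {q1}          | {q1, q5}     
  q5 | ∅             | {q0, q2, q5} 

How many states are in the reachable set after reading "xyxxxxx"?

6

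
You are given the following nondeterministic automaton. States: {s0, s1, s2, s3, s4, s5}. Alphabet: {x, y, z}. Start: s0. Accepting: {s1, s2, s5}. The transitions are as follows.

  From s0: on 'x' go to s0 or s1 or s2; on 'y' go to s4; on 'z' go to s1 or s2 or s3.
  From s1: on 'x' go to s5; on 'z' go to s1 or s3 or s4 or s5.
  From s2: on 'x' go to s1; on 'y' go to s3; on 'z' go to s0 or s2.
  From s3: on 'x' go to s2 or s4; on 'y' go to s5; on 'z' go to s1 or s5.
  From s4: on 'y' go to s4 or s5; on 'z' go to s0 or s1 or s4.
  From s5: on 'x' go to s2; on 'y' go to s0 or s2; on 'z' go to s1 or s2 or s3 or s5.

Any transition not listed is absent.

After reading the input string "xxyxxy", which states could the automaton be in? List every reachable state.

{s0, s2, s3, s4}

Start in {s0}.
Read 'x': s0→{s0, s1, s2}; now {s0, s1, s2}.
Read 'x': s0→{s0, s1, s2}, s1→{s5}, s2→{s1}; now {s0, s1, s2, s5}.
Read 'y': s0→{s4}, s1→∅, s2→{s3}, s5→{s0, s2}; now {s0, s2, s3, s4}.
Read 'x': s0→{s0, s1, s2}, s2→{s1}, s3→{s2, s4}, s4→∅; now {s0, s1, s2, s4}.
Read 'x': s0→{s0, s1, s2}, s1→{s5}, s2→{s1}, s4→∅; now {s0, s1, s2, s5}.
Read 'y': s0→{s4}, s1→∅, s2→{s3}, s5→{s0, s2}; now {s0, s2, s3, s4}.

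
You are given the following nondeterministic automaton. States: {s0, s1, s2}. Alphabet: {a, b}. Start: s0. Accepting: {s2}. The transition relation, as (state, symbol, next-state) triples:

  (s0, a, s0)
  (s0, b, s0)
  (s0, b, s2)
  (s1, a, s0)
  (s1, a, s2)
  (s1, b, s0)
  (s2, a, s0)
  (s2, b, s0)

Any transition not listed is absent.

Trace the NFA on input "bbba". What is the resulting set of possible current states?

{s0}

Start in {s0}.
Read 'b': {s0} → {s0, s2}.
Read 'b': {s0, s2} → {s0, s2}.
Read 'b': {s0, s2} → {s0, s2}.
Read 'a': {s0, s2} → {s0}.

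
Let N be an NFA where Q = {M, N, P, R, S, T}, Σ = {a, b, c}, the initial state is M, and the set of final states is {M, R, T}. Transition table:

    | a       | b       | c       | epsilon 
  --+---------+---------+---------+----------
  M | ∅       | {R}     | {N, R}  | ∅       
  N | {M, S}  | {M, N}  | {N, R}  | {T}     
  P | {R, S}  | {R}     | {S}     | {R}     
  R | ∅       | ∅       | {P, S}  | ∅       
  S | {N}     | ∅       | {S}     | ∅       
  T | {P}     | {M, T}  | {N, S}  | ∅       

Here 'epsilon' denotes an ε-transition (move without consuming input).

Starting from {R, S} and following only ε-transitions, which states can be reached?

{R, S}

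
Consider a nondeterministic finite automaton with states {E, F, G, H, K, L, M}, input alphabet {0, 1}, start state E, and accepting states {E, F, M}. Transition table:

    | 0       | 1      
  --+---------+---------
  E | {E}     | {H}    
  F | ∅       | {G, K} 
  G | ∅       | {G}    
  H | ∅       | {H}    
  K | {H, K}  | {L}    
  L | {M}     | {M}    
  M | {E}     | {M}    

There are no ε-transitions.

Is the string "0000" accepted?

Yes

Start in {E}.
Read '0': E→{E}; now {E}.
Read '0': E→{E}; now {E}.
Read '0': E→{E}; now {E}.
Read '0': E→{E}; now {E}.
The final set {E} contains the accepting state E.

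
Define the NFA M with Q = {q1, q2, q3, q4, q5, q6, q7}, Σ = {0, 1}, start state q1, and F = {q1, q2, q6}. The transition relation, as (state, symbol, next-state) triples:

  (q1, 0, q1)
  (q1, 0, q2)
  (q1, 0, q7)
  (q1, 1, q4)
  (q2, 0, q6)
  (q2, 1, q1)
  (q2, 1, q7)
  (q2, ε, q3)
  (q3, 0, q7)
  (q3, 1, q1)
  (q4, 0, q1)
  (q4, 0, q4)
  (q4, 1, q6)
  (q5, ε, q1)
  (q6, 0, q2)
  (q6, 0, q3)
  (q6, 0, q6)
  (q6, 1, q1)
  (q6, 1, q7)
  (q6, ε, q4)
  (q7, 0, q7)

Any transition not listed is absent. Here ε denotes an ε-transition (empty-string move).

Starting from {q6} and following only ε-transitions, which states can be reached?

{q4, q6}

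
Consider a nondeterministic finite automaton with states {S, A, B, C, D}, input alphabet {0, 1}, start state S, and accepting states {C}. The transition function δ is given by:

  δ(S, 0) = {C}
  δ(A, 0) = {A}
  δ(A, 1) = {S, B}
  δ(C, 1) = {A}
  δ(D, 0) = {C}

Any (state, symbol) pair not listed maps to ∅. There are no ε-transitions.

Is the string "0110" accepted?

Start in {S}.
Read '0': {S} → {C}.
Read '1': {C} → {A}.
Read '1': {A} → {S, B}.
Read '0': {S, B} → {C}.
The final set {C} contains the accepting state C.

Yes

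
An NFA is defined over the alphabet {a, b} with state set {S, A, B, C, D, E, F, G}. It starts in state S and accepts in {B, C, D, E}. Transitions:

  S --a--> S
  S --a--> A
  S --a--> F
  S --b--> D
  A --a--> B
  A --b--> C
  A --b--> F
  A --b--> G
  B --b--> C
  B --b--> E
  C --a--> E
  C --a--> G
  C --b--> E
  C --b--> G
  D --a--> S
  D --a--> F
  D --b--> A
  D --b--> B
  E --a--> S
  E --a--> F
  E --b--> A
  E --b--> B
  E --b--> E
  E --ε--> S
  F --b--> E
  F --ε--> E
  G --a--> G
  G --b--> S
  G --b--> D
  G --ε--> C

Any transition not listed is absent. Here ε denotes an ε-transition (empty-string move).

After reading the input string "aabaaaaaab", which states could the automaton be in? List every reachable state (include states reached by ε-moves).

{S, A, B, C, D, E, F, G}

Start in {S}.
Read 'a': S→{S, A, F}; union {S, A, F}; ε-closure = {S, A, E, F}.
Read 'a': S→{S, A, F}, A→{B}, E→{S, F}, F→∅; union {S, A, B, F}; ε-closure = {S, A, B, E, F}.
Read 'b': S→{D}, A→{C, F, G}, B→{C, E}, E→{A, B, E}, F→{E}; union {A, B, C, D, E, F, G}; ε-closure = {S, A, B, C, D, E, F, G}.
Read 'a': S→{S, A, F}, A→{B}, B→∅, C→{E, G}, D→{S, F}, E→{S, F}, F→∅, G→{G}; union {S, A, B, E, F, G}; ε-closure = {S, A, B, C, E, F, G}.
Read 'a': S→{S, A, F}, A→{B}, B→∅, C→{E, G}, E→{S, F}, F→∅, G→{G}; union {S, A, B, E, F, G}; ε-closure = {S, A, B, C, E, F, G}.
Read 'a': S→{S, A, F}, A→{B}, B→∅, C→{E, G}, E→{S, F}, F→∅, G→{G}; union {S, A, B, E, F, G}; ε-closure = {S, A, B, C, E, F, G}.
Read 'a': S→{S, A, F}, A→{B}, B→∅, C→{E, G}, E→{S, F}, F→∅, G→{G}; union {S, A, B, E, F, G}; ε-closure = {S, A, B, C, E, F, G}.
Read 'a': S→{S, A, F}, A→{B}, B→∅, C→{E, G}, E→{S, F}, F→∅, G→{G}; union {S, A, B, E, F, G}; ε-closure = {S, A, B, C, E, F, G}.
Read 'a': S→{S, A, F}, A→{B}, B→∅, C→{E, G}, E→{S, F}, F→∅, G→{G}; union {S, A, B, E, F, G}; ε-closure = {S, A, B, C, E, F, G}.
Read 'b': S→{D}, A→{C, F, G}, B→{C, E}, C→{E, G}, E→{A, B, E}, F→{E}, G→{S, D}; now {S, A, B, C, D, E, F, G}.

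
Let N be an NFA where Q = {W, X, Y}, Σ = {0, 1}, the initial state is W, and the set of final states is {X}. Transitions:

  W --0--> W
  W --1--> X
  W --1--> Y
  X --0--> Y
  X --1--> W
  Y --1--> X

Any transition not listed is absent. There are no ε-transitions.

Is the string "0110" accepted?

Start in {W}.
Read '0': W→{W}; now {W}.
Read '1': W→{X, Y}; now {X, Y}.
Read '1': X→{W}, Y→{X}; now {W, X}.
Read '0': W→{W}, X→{Y}; now {W, Y}.
The final set {W, Y} contains no accepting state.

No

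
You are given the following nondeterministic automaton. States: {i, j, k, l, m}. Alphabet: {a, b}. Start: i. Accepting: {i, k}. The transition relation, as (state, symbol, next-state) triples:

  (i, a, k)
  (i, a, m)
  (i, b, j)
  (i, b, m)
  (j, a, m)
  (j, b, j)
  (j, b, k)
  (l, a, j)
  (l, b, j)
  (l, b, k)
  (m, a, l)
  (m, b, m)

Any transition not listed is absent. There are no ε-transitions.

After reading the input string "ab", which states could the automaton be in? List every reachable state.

Start in {i}.
Read 'a': i→{k, m}; now {k, m}.
Read 'b': k→∅, m→{m}; now {m}.

{m}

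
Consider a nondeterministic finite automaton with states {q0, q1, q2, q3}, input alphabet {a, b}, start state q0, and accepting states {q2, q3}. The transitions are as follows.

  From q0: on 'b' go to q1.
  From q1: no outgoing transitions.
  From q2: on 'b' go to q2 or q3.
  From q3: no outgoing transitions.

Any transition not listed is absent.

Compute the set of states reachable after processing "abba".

∅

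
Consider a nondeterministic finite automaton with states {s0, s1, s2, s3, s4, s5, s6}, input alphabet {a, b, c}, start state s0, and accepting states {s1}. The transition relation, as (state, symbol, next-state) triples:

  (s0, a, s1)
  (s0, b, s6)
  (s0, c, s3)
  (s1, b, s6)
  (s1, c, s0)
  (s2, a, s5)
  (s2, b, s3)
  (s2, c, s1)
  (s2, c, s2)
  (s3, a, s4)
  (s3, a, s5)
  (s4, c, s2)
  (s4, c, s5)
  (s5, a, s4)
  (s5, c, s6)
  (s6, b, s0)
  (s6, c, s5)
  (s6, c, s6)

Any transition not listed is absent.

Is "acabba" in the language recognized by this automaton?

Yes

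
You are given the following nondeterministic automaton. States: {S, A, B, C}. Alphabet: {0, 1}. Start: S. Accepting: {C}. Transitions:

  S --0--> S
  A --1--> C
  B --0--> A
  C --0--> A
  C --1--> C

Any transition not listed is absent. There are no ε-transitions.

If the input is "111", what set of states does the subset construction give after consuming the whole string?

∅

Start in {S}.
Read '1': S→∅; now ∅.
The set is empty and remains empty for the remaining 2 symbols.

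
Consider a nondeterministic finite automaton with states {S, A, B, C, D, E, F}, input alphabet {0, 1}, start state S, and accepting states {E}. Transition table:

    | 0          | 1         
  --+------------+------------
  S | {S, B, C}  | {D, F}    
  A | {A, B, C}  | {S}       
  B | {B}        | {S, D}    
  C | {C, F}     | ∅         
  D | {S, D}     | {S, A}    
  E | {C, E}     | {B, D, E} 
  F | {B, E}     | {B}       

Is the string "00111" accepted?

Start in {S}.
Read '0': S→{S, B, C}; now {S, B, C}.
Read '0': S→{S, B, C}, B→{B}, C→{C, F}; now {S, B, C, F}.
Read '1': S→{D, F}, B→{S, D}, C→∅, F→{B}; now {S, B, D, F}.
Read '1': S→{D, F}, B→{S, D}, D→{S, A}, F→{B}; now {S, A, B, D, F}.
Read '1': S→{D, F}, A→{S}, B→{S, D}, D→{S, A}, F→{B}; now {S, A, B, D, F}.
The final set {S, A, B, D, F} contains no accepting state.

No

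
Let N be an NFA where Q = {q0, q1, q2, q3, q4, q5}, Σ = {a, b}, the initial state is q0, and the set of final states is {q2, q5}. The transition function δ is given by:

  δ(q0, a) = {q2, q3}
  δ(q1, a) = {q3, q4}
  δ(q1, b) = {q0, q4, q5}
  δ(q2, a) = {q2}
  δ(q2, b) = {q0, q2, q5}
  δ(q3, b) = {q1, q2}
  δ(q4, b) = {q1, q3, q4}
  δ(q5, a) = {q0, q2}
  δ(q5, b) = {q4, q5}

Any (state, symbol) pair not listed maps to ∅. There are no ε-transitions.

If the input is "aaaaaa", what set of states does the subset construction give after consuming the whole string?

Start in {q0}.
Read 'a': q0→{q2, q3}; now {q2, q3}.
Read 'a': q2→{q2}, q3→∅; now {q2}.
Read 'a': q2→{q2}; now {q2}.
Read 'a': q2→{q2}; now {q2}.
Read 'a': q2→{q2}; now {q2}.
Read 'a': q2→{q2}; now {q2}.

{q2}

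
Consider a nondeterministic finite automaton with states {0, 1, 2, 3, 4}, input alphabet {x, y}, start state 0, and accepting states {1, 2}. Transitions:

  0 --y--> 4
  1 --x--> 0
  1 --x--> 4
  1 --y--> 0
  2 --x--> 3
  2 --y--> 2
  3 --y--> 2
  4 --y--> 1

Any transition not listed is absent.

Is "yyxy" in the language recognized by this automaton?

Start in {0}.
Read 'y': 0→{4}; now {4}.
Read 'y': 4→{1}; now {1}.
Read 'x': 1→{0, 4}; now {0, 4}.
Read 'y': 0→{4}, 4→{1}; now {1, 4}.
The final set {1, 4} contains the accepting state 1.

Yes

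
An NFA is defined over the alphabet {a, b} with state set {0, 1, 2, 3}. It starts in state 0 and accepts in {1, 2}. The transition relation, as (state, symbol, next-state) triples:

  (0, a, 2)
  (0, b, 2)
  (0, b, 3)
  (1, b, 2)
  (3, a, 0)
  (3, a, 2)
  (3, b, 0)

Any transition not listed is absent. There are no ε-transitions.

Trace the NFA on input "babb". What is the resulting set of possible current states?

{0}

Start in {0}.
Read 'b': {0} → {2, 3}.
Read 'a': {2, 3} → {0, 2}.
Read 'b': {0, 2} → {2, 3}.
Read 'b': {2, 3} → {0}.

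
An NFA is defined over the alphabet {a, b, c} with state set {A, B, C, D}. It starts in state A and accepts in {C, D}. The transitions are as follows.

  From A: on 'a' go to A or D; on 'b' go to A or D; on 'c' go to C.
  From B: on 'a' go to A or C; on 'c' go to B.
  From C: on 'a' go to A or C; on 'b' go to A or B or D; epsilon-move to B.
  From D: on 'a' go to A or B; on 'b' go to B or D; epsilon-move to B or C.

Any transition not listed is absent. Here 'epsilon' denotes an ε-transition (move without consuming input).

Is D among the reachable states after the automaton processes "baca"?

Start in {A}.
Read 'b': A→{A, D}; union {A, D}; ε-closure = {A, B, C, D}.
Read 'a': A→{A, D}, B→{A, C}, C→{A, C}, D→{A, B}; now {A, B, C, D}.
Read 'c': A→{C}, B→{B}, C→∅, D→∅; now {B, C}.
Read 'a': B→{A, C}, C→{A, C}; union {A, C}; ε-closure = {A, B, C}.
State D is not in {A, B, C}.

No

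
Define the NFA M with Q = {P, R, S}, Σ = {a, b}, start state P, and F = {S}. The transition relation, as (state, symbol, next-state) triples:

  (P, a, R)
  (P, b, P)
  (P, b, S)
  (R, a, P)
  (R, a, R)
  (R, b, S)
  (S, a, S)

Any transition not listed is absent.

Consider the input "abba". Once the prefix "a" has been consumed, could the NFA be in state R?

Yes

Start in {P}.
Read 'a': P→{R}; now {R}.
State R is in {R}.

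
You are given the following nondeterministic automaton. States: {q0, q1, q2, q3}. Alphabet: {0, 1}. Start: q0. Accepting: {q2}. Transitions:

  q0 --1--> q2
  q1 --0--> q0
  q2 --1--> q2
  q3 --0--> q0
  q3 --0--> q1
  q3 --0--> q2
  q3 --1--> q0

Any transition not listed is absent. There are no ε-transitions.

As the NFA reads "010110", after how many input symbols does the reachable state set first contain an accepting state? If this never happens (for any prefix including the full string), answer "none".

none

Start in {q0}.
Read '0': q0→∅; now ∅.
The set is empty and remains empty for the remaining 5 symbols.
No reachable set along the way intersects F.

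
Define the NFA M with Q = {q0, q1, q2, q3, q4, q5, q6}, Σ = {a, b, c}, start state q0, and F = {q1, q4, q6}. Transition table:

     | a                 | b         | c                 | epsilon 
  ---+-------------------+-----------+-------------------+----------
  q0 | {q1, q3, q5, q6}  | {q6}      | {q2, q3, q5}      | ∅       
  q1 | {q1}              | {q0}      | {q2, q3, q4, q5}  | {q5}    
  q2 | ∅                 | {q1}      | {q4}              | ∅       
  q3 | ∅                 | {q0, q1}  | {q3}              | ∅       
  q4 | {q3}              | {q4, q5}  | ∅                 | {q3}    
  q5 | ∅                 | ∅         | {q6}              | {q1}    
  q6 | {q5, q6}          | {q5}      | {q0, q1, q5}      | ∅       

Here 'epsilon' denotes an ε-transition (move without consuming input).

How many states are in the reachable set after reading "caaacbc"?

6

Start in {q0}.
Read 'c': {q0} → {q1, q2, q3, q5}.
Read 'a': {q1, q2, q3, q5} → {q1, q5}.
Read 'a': {q1, q5} → {q1, q5}.
Read 'a': {q1, q5} → {q1, q5}.
Read 'c': {q1, q5} → {q1, q2, q3, q4, q5, q6}.
Read 'b': {q1, q2, q3, q4, q5, q6} → {q0, q1, q3, q4, q5}.
Read 'c': {q0, q1, q3, q4, q5} → {q1, q2, q3, q4, q5, q6}.
That set has 6 states.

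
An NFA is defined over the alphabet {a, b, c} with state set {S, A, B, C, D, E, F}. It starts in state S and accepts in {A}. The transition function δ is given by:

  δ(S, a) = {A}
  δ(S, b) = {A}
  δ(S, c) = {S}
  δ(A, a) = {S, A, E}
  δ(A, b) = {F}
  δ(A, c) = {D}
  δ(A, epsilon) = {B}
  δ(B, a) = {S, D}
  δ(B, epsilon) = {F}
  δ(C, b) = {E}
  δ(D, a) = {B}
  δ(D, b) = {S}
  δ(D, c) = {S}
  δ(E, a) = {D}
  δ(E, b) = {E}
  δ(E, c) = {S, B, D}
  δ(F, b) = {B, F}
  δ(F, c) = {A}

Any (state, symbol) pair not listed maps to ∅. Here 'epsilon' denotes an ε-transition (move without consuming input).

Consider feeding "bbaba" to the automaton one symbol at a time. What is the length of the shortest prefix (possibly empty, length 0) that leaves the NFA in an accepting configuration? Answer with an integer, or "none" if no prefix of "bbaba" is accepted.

1

Start in {S}.
Read 'b': S→{A}; union {A}; ε-closure = {A, B, F}.
None of the earlier sets intersect F, but {A, B, F} does.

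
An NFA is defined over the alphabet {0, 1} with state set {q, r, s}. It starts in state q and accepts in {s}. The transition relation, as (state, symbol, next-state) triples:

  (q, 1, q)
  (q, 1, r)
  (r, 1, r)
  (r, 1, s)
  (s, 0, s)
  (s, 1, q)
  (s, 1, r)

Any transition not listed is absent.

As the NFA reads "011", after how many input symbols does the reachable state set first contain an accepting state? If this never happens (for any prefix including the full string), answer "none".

none

Start in {q}.
Read '0': {q} → ∅.
The set is empty and remains empty for the remaining 2 symbols.
No reachable set along the way intersects F.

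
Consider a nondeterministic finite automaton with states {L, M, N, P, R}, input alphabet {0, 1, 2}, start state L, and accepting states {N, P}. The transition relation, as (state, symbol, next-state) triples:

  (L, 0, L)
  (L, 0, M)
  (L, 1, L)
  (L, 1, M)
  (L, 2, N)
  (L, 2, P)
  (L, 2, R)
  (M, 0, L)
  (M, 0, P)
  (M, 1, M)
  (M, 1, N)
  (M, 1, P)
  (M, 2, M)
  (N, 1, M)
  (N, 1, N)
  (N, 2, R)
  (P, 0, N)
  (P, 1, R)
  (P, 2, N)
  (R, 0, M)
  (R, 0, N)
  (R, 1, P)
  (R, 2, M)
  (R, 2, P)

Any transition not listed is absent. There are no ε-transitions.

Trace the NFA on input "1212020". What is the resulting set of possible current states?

{L, M, N, P}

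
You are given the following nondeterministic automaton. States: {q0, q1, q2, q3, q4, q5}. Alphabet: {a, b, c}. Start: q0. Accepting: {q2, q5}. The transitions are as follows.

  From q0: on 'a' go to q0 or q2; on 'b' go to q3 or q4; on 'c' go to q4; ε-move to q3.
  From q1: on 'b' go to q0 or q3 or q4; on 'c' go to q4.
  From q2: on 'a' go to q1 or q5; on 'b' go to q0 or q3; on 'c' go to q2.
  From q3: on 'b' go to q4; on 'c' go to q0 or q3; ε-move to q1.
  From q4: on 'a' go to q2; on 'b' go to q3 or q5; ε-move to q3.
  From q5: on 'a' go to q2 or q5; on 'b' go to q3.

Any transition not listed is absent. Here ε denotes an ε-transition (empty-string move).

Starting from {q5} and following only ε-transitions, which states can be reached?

{q5}

Begin with {q5}.
No ε-moves leave this set, so the closure equals the set itself.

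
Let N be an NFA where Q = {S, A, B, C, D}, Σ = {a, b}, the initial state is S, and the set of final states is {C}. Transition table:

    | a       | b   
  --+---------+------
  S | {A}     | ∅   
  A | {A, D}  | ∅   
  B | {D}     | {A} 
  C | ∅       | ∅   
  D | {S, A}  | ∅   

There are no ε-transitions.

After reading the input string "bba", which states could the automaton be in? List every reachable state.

Start in {S}.
Read 'b': S→∅; now ∅.
The set is empty and remains empty for the remaining 2 symbols.

∅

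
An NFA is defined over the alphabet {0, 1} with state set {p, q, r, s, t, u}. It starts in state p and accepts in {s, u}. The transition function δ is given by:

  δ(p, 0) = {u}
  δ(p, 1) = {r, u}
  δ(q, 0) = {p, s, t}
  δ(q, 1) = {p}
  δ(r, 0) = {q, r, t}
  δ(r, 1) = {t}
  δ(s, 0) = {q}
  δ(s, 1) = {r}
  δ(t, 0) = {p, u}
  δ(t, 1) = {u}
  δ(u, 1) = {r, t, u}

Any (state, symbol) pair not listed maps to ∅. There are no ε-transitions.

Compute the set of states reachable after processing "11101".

{p, r, t, u}

Start in {p}.
Read '1': {p} → {r, u}.
Read '1': {r, u} → {r, t, u}.
Read '1': {r, t, u} → {r, t, u}.
Read '0': {r, t, u} → {p, q, r, t, u}.
Read '1': {p, q, r, t, u} → {p, r, t, u}.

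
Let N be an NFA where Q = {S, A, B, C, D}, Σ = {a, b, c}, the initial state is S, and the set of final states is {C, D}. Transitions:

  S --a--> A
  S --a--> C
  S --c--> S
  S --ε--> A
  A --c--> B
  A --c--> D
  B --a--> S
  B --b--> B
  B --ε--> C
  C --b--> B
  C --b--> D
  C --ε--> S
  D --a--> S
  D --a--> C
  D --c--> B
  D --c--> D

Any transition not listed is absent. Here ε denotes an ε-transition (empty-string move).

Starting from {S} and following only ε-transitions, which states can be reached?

{S, A}

Begin with {S}.
ε-move S → A; add A.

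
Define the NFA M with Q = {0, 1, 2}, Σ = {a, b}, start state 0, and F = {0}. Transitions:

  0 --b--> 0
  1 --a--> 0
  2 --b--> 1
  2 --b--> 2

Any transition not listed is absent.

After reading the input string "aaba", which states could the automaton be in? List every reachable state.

∅

Start in {0}.
Read 'a': 0→∅; now ∅.
The set is empty and remains empty for the remaining 3 symbols.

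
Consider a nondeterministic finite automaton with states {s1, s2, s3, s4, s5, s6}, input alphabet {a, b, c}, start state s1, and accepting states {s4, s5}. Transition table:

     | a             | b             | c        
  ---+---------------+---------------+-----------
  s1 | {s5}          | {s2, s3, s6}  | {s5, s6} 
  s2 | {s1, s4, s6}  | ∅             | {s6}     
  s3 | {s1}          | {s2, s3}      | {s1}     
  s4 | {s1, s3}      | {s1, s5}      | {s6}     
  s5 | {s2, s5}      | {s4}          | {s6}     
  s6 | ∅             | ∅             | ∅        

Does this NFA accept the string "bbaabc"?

Start in {s1}.
Read 'b': {s1} → {s2, s3, s6}.
Read 'b': {s2, s3, s6} → {s2, s3}.
Read 'a': {s2, s3} → {s1, s4, s6}.
Read 'a': {s1, s4, s6} → {s1, s3, s5}.
Read 'b': {s1, s3, s5} → {s2, s3, s4, s6}.
Read 'c': {s2, s3, s4, s6} → {s1, s6}.
The final set {s1, s6} contains no accepting state.

No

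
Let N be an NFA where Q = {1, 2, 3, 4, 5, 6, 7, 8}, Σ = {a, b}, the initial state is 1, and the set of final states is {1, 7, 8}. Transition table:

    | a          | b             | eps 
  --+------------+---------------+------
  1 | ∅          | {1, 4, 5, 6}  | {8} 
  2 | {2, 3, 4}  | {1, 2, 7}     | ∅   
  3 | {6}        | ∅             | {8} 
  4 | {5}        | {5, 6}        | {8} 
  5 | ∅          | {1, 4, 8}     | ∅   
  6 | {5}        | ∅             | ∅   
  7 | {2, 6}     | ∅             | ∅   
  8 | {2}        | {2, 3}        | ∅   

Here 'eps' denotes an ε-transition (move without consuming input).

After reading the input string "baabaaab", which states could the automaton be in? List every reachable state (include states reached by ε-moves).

Start: ε-closure({1}) = {1, 8}.
Read 'b': 1→{1, 4, 5, 6}, 8→{2, 3}; union {1, 2, 3, 4, 5, 6}; ε-closure = {1, 2, 3, 4, 5, 6, 8}.
Read 'a': 1→∅, 2→{2, 3, 4}, 3→{6}, 4→{5}, 5→∅, 6→{5}, 8→{2}; union {2, 3, 4, 5, 6}; ε-closure = {2, 3, 4, 5, 6, 8}.
Read 'a': 2→{2, 3, 4}, 3→{6}, 4→{5}, 5→∅, 6→{5}, 8→{2}; union {2, 3, 4, 5, 6}; ε-closure = {2, 3, 4, 5, 6, 8}.
Read 'b': 2→{1, 2, 7}, 3→∅, 4→{5, 6}, 5→{1, 4, 8}, 6→∅, 8→{2, 3}; now {1, 2, 3, 4, 5, 6, 7, 8}.
Read 'a': 1→∅, 2→{2, 3, 4}, 3→{6}, 4→{5}, 5→∅, 6→{5}, 7→{2, 6}, 8→{2}; union {2, 3, 4, 5, 6}; ε-closure = {2, 3, 4, 5, 6, 8}.
Read 'a': 2→{2, 3, 4}, 3→{6}, 4→{5}, 5→∅, 6→{5}, 8→{2}; union {2, 3, 4, 5, 6}; ε-closure = {2, 3, 4, 5, 6, 8}.
Read 'a': 2→{2, 3, 4}, 3→{6}, 4→{5}, 5→∅, 6→{5}, 8→{2}; union {2, 3, 4, 5, 6}; ε-closure = {2, 3, 4, 5, 6, 8}.
Read 'b': 2→{1, 2, 7}, 3→∅, 4→{5, 6}, 5→{1, 4, 8}, 6→∅, 8→{2, 3}; now {1, 2, 3, 4, 5, 6, 7, 8}.

{1, 2, 3, 4, 5, 6, 7, 8}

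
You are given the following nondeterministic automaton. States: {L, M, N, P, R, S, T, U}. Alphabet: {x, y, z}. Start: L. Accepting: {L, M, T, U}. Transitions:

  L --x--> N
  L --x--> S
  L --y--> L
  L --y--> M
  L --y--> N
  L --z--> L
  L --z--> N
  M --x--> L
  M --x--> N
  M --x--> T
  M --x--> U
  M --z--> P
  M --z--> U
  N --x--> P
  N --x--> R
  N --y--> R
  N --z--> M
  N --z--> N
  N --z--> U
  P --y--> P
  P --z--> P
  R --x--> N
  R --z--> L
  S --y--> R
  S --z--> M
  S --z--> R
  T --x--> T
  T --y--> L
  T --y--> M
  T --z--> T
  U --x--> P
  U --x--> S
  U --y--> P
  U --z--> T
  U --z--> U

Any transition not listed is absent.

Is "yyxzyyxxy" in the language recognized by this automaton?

Start in {L}.
Read 'y': L→{L, M, N}; now {L, M, N}.
Read 'y': L→{L, M, N}, M→∅, N→{R}; now {L, M, N, R}.
Read 'x': L→{N, S}, M→{L, N, T, U}, N→{P, R}, R→{N}; now {L, N, P, R, S, T, U}.
Read 'z': L→{L, N}, N→{M, N, U}, P→{P}, R→{L}, S→{M, R}, T→{T}, U→{T, U}; now {L, M, N, P, R, T, U}.
Read 'y': L→{L, M, N}, M→∅, N→{R}, P→{P}, R→∅, T→{L, M}, U→{P}; now {L, M, N, P, R}.
Read 'y': L→{L, M, N}, M→∅, N→{R}, P→{P}, R→∅; now {L, M, N, P, R}.
Read 'x': L→{N, S}, M→{L, N, T, U}, N→{P, R}, P→∅, R→{N}; now {L, N, P, R, S, T, U}.
Read 'x': L→{N, S}, N→{P, R}, P→∅, R→{N}, S→∅, T→{T}, U→{P, S}; now {N, P, R, S, T}.
Read 'y': N→{R}, P→{P}, R→∅, S→{R}, T→{L, M}; now {L, M, P, R}.
The final set {L, M, P, R} contains the accepting states L, M.

Yes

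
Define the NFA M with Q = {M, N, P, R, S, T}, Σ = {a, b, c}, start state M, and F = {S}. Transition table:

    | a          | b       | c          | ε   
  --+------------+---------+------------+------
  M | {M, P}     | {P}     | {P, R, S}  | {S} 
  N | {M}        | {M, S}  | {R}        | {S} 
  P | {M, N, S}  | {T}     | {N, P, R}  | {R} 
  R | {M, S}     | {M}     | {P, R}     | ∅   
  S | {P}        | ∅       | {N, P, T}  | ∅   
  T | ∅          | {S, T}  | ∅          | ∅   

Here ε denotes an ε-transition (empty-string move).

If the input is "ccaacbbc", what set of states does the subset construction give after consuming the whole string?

Start: ε-closure({M}) = {M, S}.
Read 'c': M→{P, R, S}, S→{N, P, T}; now {N, P, R, S, T}.
Read 'c': N→{R}, P→{N, P, R}, R→{P, R}, S→{N, P, T}, T→∅; union {N, P, R, T}; ε-closure = {N, P, R, S, T}.
Read 'a': N→{M}, P→{M, N, S}, R→{M, S}, S→{P}, T→∅; union {M, N, P, S}; ε-closure = {M, N, P, R, S}.
Read 'a': M→{M, P}, N→{M}, P→{M, N, S}, R→{M, S}, S→{P}; union {M, N, P, S}; ε-closure = {M, N, P, R, S}.
Read 'c': M→{P, R, S}, N→{R}, P→{N, P, R}, R→{P, R}, S→{N, P, T}; now {N, P, R, S, T}.
Read 'b': N→{M, S}, P→{T}, R→{M}, S→∅, T→{S, T}; now {M, S, T}.
Read 'b': M→{P}, S→∅, T→{S, T}; union {P, S, T}; ε-closure = {P, R, S, T}.
Read 'c': P→{N, P, R}, R→{P, R}, S→{N, P, T}, T→∅; union {N, P, R, T}; ε-closure = {N, P, R, S, T}.

{N, P, R, S, T}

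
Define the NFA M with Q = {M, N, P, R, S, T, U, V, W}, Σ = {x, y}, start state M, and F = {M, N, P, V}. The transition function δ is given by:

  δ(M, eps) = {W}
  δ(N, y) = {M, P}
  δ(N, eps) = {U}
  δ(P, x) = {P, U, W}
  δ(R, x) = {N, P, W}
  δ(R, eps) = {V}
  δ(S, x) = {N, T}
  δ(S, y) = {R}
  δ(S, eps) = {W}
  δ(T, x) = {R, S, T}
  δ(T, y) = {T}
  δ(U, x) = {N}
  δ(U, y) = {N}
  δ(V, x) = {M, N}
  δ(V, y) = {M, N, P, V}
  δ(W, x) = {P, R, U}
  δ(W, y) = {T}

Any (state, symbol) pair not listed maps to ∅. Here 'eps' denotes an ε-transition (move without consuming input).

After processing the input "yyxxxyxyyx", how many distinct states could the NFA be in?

9

Start: ε-closure({M}) = {M, W}.
Read 'y': {M, W} → {T}.
Read 'y': {T} → {T}.
Read 'x': {T} → {R, S, T, V, W}.
Read 'x': {R, S, T, V, W} → {M, N, P, R, S, T, U, V, W}.
Read 'x': {M, N, P, R, S, T, U, V, W} → {M, N, P, R, S, T, U, V, W}.
Read 'y': {M, N, P, R, S, T, U, V, W} → {M, N, P, R, T, U, V, W}.
Read 'x': {M, N, P, R, T, U, V, W} → {M, N, P, R, S, T, U, V, W}.
Read 'y': {M, N, P, R, S, T, U, V, W} → {M, N, P, R, T, U, V, W}.
Read 'y': {M, N, P, R, T, U, V, W} → {M, N, P, T, U, V, W}.
Read 'x': {M, N, P, T, U, V, W} → {M, N, P, R, S, T, U, V, W}.
That set has 9 states.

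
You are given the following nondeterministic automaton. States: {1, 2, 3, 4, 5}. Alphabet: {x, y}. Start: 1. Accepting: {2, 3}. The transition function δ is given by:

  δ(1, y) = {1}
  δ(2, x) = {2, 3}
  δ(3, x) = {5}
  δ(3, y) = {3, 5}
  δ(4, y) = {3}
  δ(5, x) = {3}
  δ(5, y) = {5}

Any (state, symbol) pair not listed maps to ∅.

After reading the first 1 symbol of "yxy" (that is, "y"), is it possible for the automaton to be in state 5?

No

Start in {1}.
Read 'y': 1→{1}; now {1}.
State 5 is not in {1}.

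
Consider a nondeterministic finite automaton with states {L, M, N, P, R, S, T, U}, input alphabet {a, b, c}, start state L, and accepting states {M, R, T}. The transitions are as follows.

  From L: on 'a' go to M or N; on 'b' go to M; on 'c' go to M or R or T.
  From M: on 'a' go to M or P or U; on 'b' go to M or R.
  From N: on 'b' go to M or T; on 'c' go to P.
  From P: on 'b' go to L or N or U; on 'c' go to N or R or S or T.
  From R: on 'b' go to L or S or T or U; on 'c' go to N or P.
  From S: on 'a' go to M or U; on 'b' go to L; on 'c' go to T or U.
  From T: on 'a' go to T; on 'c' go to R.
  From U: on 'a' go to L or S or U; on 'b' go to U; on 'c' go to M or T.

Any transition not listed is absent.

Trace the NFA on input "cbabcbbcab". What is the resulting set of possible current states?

{L, M, N, R, U}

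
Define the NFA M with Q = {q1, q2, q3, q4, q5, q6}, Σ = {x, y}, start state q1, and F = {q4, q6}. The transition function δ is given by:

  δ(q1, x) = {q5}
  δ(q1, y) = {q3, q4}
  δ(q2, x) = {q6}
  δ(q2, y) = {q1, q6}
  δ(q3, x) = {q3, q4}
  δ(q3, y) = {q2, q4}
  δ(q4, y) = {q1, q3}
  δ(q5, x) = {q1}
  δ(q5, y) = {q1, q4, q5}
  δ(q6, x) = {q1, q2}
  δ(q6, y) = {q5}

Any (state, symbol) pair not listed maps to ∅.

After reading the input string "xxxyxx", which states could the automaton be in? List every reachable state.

{q1, q5}

Start in {q1}.
Read 'x': {q1} → {q5}.
Read 'x': {q5} → {q1}.
Read 'x': {q1} → {q5}.
Read 'y': {q5} → {q1, q4, q5}.
Read 'x': {q1, q4, q5} → {q1, q5}.
Read 'x': {q1, q5} → {q1, q5}.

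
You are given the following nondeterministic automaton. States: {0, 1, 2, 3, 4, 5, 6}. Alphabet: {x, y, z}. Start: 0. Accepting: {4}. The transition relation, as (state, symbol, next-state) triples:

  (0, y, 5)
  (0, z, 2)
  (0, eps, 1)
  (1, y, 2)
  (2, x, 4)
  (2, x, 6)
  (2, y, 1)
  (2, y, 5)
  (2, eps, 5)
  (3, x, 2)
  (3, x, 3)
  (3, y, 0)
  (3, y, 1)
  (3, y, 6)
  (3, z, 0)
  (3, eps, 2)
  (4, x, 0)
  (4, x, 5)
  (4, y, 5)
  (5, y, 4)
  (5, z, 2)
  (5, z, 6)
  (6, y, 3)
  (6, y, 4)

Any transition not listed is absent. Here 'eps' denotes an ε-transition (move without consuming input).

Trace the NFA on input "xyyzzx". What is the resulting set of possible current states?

∅

Start: ε-closure({0}) = {0, 1}.
Read 'x': {0, 1} → ∅.
The set is empty and remains empty for the remaining 5 symbols.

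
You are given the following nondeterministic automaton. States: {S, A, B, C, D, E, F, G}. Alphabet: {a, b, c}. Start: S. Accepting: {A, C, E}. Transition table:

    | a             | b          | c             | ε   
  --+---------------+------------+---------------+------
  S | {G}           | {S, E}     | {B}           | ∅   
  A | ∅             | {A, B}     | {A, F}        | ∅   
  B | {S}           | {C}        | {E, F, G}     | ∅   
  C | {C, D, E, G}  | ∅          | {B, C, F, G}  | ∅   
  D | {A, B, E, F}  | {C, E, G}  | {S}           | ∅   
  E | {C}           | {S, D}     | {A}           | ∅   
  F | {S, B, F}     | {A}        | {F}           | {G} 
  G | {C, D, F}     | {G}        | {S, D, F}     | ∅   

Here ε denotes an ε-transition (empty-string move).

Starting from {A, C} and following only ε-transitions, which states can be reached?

{A, C}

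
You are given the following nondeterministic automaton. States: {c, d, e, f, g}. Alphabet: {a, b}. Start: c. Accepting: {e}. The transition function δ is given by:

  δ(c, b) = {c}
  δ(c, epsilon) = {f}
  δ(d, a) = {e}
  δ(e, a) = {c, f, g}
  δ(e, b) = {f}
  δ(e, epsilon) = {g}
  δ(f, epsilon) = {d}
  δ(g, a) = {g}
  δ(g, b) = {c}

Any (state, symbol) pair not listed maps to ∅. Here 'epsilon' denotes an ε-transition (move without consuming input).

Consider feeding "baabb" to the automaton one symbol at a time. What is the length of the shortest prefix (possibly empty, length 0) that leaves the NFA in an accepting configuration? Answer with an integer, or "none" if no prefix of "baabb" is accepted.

2

Start: ε-closure({c}) = {c, d, f}.
Read 'b': {c, d, f} → {c, d, f}.
Read 'a': {c, d, f} → {e, g}.
None of the earlier sets intersect F, but {e, g} does.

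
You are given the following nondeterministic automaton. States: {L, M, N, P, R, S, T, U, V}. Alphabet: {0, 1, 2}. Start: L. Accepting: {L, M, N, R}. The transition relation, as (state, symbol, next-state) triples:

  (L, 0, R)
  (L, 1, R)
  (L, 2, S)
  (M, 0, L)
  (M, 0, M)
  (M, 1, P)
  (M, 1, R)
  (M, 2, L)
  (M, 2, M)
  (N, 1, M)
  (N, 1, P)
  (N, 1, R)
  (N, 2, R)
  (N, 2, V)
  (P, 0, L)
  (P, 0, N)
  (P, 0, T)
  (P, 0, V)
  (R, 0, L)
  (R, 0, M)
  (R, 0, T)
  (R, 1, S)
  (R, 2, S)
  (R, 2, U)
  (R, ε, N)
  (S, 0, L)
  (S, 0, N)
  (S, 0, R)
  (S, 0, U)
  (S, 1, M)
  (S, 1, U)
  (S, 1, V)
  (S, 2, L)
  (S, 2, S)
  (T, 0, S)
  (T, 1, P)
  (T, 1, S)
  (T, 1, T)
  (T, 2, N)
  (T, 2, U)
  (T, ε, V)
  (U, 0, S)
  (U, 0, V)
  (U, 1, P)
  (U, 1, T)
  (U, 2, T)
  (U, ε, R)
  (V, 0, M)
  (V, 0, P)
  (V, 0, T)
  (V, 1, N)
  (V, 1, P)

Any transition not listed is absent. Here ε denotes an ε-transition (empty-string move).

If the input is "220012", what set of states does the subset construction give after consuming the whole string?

Start in {L}.
Read '2': L→{S}; now {S}.
Read '2': S→{L, S}; now {L, S}.
Read '0': L→{R}, S→{L, N, R, U}; now {L, N, R, U}.
Read '0': L→{R}, N→∅, R→{L, M, T}, U→{S, V}; union {L, M, R, S, T, V}; ε-closure = {L, M, N, R, S, T, V}.
Read '1': L→{R}, M→{P, R}, N→{M, P, R}, R→{S}, S→{M, U, V}, T→{P, S, T}, V→{N, P}; now {M, N, P, R, S, T, U, V}.
Read '2': M→{L, M}, N→{R, V}, P→∅, R→{S, U}, S→{L, S}, T→{N, U}, U→{T}, V→∅; now {L, M, N, R, S, T, U, V}.

{L, M, N, R, S, T, U, V}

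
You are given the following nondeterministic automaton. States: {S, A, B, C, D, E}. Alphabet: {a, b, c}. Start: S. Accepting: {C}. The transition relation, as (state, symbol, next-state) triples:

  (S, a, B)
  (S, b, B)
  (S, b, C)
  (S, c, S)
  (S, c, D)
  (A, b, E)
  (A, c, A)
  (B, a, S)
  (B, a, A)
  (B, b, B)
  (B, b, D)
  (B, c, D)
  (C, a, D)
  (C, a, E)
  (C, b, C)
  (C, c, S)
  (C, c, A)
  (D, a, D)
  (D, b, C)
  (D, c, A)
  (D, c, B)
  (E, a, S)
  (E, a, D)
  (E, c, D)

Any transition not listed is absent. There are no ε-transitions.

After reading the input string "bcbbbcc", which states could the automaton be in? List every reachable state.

Start in {S}.
Read 'b': S→{B, C}; now {B, C}.
Read 'c': B→{D}, C→{S, A}; now {S, A, D}.
Read 'b': S→{B, C}, A→{E}, D→{C}; now {B, C, E}.
Read 'b': B→{B, D}, C→{C}, E→∅; now {B, C, D}.
Read 'b': B→{B, D}, C→{C}, D→{C}; now {B, C, D}.
Read 'c': B→{D}, C→{S, A}, D→{A, B}; now {S, A, B, D}.
Read 'c': S→{S, D}, A→{A}, B→{D}, D→{A, B}; now {S, A, B, D}.

{S, A, B, D}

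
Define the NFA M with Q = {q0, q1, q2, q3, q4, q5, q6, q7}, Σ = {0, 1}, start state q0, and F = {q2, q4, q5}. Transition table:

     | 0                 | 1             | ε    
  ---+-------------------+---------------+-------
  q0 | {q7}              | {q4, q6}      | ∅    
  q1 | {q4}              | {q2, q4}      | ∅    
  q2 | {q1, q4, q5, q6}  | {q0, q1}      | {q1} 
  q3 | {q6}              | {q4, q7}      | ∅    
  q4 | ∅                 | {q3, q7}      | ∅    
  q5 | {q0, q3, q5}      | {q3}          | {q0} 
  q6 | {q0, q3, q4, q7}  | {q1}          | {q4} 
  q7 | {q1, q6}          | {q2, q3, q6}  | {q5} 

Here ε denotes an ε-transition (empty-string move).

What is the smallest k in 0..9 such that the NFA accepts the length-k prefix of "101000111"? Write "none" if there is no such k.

Start in {q0}.
Read '1': q0→{q4, q6}; now {q4, q6}.
None of the earlier sets intersect F, but {q4, q6} does.

1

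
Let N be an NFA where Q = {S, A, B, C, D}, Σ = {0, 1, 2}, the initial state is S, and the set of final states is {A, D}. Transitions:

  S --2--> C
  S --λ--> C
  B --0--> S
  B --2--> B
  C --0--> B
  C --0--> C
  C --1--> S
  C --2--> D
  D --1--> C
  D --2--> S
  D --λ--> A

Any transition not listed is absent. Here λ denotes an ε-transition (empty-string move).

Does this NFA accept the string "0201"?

No

Start: ε-closure({S}) = {S, C}.
Read '0': {S, C} → {B, C}.
Read '2': {B, C} → {A, B, D}.
Read '0': {A, B, D} → {S, C}.
Read '1': {S, C} → {S, C}.
The final set {S, C} contains no accepting state.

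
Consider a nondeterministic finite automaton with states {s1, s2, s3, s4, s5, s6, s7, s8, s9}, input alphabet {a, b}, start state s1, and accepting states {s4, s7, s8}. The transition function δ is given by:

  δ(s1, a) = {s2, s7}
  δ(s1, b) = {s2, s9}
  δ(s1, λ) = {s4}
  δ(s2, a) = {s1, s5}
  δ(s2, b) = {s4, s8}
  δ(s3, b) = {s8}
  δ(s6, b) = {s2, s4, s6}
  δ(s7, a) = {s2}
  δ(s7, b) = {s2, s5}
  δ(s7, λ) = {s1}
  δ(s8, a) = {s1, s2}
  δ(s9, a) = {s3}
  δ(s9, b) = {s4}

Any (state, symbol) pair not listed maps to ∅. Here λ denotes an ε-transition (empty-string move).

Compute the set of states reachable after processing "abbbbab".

∅

Start: ε-closure({s1}) = {s1, s4}.
Read 'a': {s1, s4} → {s1, s2, s4, s7}.
Read 'b': {s1, s2, s4, s7} → {s2, s4, s5, s8, s9}.
Read 'b': {s2, s4, s5, s8, s9} → {s4, s8}.
Read 'b': {s4, s8} → ∅.
The set is empty and remains empty for the remaining 3 symbols.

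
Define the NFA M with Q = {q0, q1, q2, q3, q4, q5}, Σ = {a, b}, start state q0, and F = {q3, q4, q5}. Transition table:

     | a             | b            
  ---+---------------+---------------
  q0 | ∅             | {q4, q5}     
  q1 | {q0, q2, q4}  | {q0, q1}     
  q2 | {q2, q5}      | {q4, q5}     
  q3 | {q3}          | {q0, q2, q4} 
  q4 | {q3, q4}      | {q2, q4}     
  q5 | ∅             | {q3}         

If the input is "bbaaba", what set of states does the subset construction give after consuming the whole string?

{q2, q3, q4, q5}

Start in {q0}.
Read 'b': {q0} → {q4, q5}.
Read 'b': {q4, q5} → {q2, q3, q4}.
Read 'a': {q2, q3, q4} → {q2, q3, q4, q5}.
Read 'a': {q2, q3, q4, q5} → {q2, q3, q4, q5}.
Read 'b': {q2, q3, q4, q5} → {q0, q2, q3, q4, q5}.
Read 'a': {q0, q2, q3, q4, q5} → {q2, q3, q4, q5}.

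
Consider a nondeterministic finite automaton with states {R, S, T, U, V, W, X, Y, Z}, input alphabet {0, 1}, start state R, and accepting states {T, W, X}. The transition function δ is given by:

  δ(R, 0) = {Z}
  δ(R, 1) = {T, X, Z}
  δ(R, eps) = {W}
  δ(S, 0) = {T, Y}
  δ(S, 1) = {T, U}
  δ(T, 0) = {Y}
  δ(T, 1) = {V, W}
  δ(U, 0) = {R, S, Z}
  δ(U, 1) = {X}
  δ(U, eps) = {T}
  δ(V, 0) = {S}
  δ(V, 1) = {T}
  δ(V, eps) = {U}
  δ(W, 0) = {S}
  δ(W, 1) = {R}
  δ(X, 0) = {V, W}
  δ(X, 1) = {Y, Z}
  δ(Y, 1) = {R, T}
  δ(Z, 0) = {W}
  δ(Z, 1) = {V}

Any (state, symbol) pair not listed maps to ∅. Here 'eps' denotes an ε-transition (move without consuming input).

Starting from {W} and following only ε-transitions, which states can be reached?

Begin with {W}.
No ε-moves leave this set, so the closure equals the set itself.

{W}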